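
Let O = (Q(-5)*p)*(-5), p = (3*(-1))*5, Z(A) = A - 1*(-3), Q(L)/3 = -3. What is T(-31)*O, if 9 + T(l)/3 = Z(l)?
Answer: 74925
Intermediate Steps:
Q(L) = -9 (Q(L) = 3*(-3) = -9)
Z(A) = 3 + A (Z(A) = A + 3 = 3 + A)
p = -15 (p = -3*5 = -15)
T(l) = -18 + 3*l (T(l) = -27 + 3*(3 + l) = -27 + (9 + 3*l) = -18 + 3*l)
O = -675 (O = -9*(-15)*(-5) = 135*(-5) = -675)
T(-31)*O = (-18 + 3*(-31))*(-675) = (-18 - 93)*(-675) = -111*(-675) = 74925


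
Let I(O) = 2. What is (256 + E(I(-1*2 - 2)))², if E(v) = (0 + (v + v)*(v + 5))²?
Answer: 1081600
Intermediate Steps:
E(v) = 4*v²*(5 + v)² (E(v) = (0 + (2*v)*(5 + v))² = (0 + 2*v*(5 + v))² = (2*v*(5 + v))² = 4*v²*(5 + v)²)
(256 + E(I(-1*2 - 2)))² = (256 + 4*2²*(5 + 2)²)² = (256 + 4*4*7²)² = (256 + 4*4*49)² = (256 + 784)² = 1040² = 1081600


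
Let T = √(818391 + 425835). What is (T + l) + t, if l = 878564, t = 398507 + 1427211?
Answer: 2704282 + √1244226 ≈ 2.7054e+6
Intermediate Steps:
t = 1825718
T = √1244226 ≈ 1115.4
(T + l) + t = (√1244226 + 878564) + 1825718 = (878564 + √1244226) + 1825718 = 2704282 + √1244226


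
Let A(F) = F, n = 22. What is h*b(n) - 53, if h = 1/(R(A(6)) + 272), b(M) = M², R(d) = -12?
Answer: -3324/65 ≈ -51.138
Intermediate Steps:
h = 1/260 (h = 1/(-12 + 272) = 1/260 ≈ 0.0038462)
h*b(n) - 53 = (1/260)*22² - 53 = (1/260)*484 - 53 = 121/65 - 53 = -3324/65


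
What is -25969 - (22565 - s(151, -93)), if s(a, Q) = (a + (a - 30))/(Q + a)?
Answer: -1407350/29 ≈ -48529.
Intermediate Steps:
s(a, Q) = (-30 + 2*a)/(Q + a) (s(a, Q) = (a + (-30 + a))/(Q + a) = (-30 + 2*a)/(Q + a))
-25969 - (22565 - s(151, -93)) = -25969 - (22565 - 2*(-15 + 151)/(-93 + 151)) = -25969 - (22565 - 2*136/58) = -25969 - (22565 - 1*136/29) = -25969 - (22565 - 136/29) = -25969 - 1*654249/29 = -25969 - 654249/29 = -1407350/29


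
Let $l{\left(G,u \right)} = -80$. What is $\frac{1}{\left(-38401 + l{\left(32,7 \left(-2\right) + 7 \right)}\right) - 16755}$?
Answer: $- \frac{1}{55236} \approx -1.8104 \cdot 10^{-5}$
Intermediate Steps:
$\frac{1}{\left(-38401 + l{\left(32,7 \left(-2\right) + 7 \right)}\right) - 16755} = \frac{1}{\left(-38401 - 80\right) - 16755} = \frac{1}{-38481 - 16755} = \frac{1}{-55236} = - \frac{1}{55236}$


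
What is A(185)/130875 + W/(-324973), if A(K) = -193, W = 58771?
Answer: -7754374414/42530841375 ≈ -0.18232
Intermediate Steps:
A(185)/130875 + W/(-324973) = -193/130875 + 58771/(-324973) = -193*1/130875 + 58771*(-1/324973) = -193/130875 - 58771/324973 = -7754374414/42530841375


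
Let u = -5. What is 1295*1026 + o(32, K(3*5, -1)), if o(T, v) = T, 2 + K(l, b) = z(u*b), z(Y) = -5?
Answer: 1328702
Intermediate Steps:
K(l, b) = -7 (K(l, b) = -2 - 5 = -7)
1295*1026 + o(32, K(3*5, -1)) = 1295*1026 + 32 = 1328670 + 32 = 1328702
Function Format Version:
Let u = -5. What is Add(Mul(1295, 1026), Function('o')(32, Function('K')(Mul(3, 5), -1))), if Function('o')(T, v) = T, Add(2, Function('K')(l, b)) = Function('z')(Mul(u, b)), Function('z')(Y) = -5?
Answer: 1328702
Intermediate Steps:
Function('K')(l, b) = -7 (Function('K')(l, b) = Add(-2, -5) = -7)
Add(Mul(1295, 1026), Function('o')(32, Function('K')(Mul(3, 5), -1))) = Add(Mul(1295, 1026), 32) = Add(1328670, 32) = 1328702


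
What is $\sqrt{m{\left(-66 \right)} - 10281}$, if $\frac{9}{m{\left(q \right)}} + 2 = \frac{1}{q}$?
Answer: $\frac{i \sqrt{181939611}}{133} \approx 101.42 i$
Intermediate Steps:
$m{\left(q \right)} = \frac{9}{-2 + \frac{1}{q}}$
$\sqrt{m{\left(-66 \right)} - 10281} = \sqrt{\left(-9\right) \left(-66\right) \frac{1}{-1 + 2 \left(-66\right)} - 10281} = \sqrt{\left(-9\right) \left(-66\right) \frac{1}{-1 - 132} - 10281} = \sqrt{\left(-9\right) \left(-66\right) \frac{1}{-133} - 10281} = \sqrt{\left(-9\right) \left(-66\right) \left(- \frac{1}{133}\right) - 10281} = \sqrt{- \frac{594}{133} - 10281} = \sqrt{- \frac{1367967}{133}} = \frac{i \sqrt{181939611}}{133}$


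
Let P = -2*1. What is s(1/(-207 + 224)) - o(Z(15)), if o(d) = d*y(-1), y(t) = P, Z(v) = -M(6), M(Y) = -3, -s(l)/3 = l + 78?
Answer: -3879/17 ≈ -228.18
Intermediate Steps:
s(l) = -234 - 3*l (s(l) = -3*(l + 78) = -3*(78 + l) = -234 - 3*l)
P = -2
Z(v) = 3 (Z(v) = -1*(-3) = 3)
y(t) = -2
o(d) = -2*d (o(d) = d*(-2) = -2*d)
s(1/(-207 + 224)) - o(Z(15)) = (-234 - 3/(-207 + 224)) - (-2)*3 = (-234 - 3/17) - 1*(-6) = (-234 - 3*1/17) + 6 = (-234 - 3/17) + 6 = -3981/17 + 6 = -3879/17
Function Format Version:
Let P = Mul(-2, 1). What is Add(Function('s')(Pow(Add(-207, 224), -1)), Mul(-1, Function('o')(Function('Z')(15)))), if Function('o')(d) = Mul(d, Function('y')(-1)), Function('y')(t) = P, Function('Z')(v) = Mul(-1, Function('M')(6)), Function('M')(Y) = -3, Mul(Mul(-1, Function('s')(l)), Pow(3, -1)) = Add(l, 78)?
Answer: Rational(-3879, 17) ≈ -228.18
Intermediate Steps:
Function('s')(l) = Add(-234, Mul(-3, l)) (Function('s')(l) = Mul(-3, Add(l, 78)) = Mul(-3, Add(78, l)) = Add(-234, Mul(-3, l)))
P = -2
Function('Z')(v) = 3 (Function('Z')(v) = Mul(-1, -3) = 3)
Function('y')(t) = -2
Function('o')(d) = Mul(-2, d) (Function('o')(d) = Mul(d, -2) = Mul(-2, d))
Add(Function('s')(Pow(Add(-207, 224), -1)), Mul(-1, Function('o')(Function('Z')(15)))) = Add(Add(-234, Mul(-3, Pow(Add(-207, 224), -1))), Mul(-1, Mul(-2, 3))) = Add(Add(-234, Mul(-3, Pow(17, -1))), Mul(-1, -6)) = Add(Add(-234, Mul(-3, Rational(1, 17))), 6) = Add(Add(-234, Rational(-3, 17)), 6) = Add(Rational(-3981, 17), 6) = Rational(-3879, 17)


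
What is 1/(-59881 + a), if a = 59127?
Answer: -1/754 ≈ -0.0013263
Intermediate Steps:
1/(-59881 + a) = 1/(-59881 + 59127) = 1/(-754) = -1/754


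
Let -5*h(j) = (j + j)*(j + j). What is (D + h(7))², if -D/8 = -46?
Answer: 2702736/25 ≈ 1.0811e+5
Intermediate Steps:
h(j) = -4*j²/5 (h(j) = -(j + j)*(j + j)/5 = -2*j*2*j/5 = -4*j²/5)
D = 368 (D = -8*(-46) = 368)
(D + h(7))² = (368 - ⅘*7²)² = (368 - ⅘*49)² = (368 - 196/5)² = (1644/5)² = 2702736/25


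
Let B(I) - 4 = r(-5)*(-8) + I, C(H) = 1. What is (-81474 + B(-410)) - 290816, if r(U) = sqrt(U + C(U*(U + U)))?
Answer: -372696 - 16*I ≈ -3.727e+5 - 16.0*I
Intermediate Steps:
r(U) = sqrt(1 + U) (r(U) = sqrt(U + 1) = sqrt(1 + U))
B(I) = 4 + I - 16*I (B(I) = 4 + (sqrt(1 - 5)*(-8) + I) = 4 + (sqrt(-4)*(-8) + I) = 4 + ((2*I)*(-8) + I) = 4 + (-16*I + I) = 4 + (I - 16*I) = 4 + I - 16*I)
(-81474 + B(-410)) - 290816 = (-81474 + (4 - 410 - 16*I)) - 290816 = (-81474 + (-406 - 16*I)) - 290816 = (-81880 - 16*I) - 290816 = -372696 - 16*I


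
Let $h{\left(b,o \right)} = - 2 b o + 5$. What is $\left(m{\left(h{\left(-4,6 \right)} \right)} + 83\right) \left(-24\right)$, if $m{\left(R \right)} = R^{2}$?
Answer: $-69408$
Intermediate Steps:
$h{\left(b,o \right)} = 5 - 2 b o$ ($h{\left(b,o \right)} = - 2 b o + 5 = 5 - 2 b o$)
$\left(m{\left(h{\left(-4,6 \right)} \right)} + 83\right) \left(-24\right) = \left(\left(5 - \left(-8\right) 6\right)^{2} + 83\right) \left(-24\right) = \left(\left(5 + 48\right)^{2} + 83\right) \left(-24\right) = \left(53^{2} + 83\right) \left(-24\right) = \left(2809 + 83\right) \left(-24\right) = 2892 \left(-24\right) = -69408$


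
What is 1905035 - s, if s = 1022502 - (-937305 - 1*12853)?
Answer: -67625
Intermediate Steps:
s = 1972660 (s = 1022502 - (-937305 - 12853) = 1022502 - 1*(-950158) = 1022502 + 950158 = 1972660)
1905035 - s = 1905035 - 1*1972660 = 1905035 - 1972660 = -67625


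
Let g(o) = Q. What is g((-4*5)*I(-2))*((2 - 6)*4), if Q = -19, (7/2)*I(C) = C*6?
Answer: 304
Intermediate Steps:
I(C) = 12*C/7 (I(C) = 2*(C*6)/7 = 2*(6*C)/7 = 12*C/7)
g(o) = -19
g((-4*5)*I(-2))*((2 - 6)*4) = -19*(2 - 6)*4 = -(-76)*4 = -19*(-16) = 304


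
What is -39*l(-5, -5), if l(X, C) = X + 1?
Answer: 156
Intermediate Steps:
l(X, C) = 1 + X
-39*l(-5, -5) = -39*(1 - 5) = -39*(-4) = 156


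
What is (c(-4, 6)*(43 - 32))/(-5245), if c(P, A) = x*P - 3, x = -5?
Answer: -187/5245 ≈ -0.035653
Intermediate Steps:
c(P, A) = -3 - 5*P (c(P, A) = -5*P - 3 = -3 - 5*P)
(c(-4, 6)*(43 - 32))/(-5245) = ((-3 - 5*(-4))*(43 - 32))/(-5245) = ((-3 + 20)*11)*(-1/5245) = (17*11)*(-1/5245) = 187*(-1/5245) = -187/5245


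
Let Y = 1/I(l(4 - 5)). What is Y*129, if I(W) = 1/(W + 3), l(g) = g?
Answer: 258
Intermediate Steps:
I(W) = 1/(3 + W)
Y = 2 (Y = 1/(1/(3 + (4 - 5))) = 1/(1/(3 - 1)) = 1/(1/2) = 1/(½) = 2)
Y*129 = 2*129 = 258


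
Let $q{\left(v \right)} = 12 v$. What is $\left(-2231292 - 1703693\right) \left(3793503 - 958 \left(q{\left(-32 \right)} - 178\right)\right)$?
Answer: $-17045957586515$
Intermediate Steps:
$\left(-2231292 - 1703693\right) \left(3793503 - 958 \left(q{\left(-32 \right)} - 178\right)\right) = \left(-2231292 - 1703693\right) \left(3793503 - 958 \left(12 \left(-32\right) - 178\right)\right) = - 3934985 \left(3793503 - 958 \left(-384 - 178\right)\right) = - 3934985 \left(3793503 - -538396\right) = - 3934985 \left(3793503 + 538396\right) = \left(-3934985\right) 4331899 = -17045957586515$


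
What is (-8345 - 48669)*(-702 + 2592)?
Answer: -107756460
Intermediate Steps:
(-8345 - 48669)*(-702 + 2592) = -57014*1890 = -107756460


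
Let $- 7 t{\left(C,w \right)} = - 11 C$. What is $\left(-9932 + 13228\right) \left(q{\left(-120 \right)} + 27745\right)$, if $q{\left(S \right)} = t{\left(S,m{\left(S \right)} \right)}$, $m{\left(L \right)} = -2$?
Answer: $\frac{635781920}{7} \approx 9.0826 \cdot 10^{7}$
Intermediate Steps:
$t{\left(C,w \right)} = \frac{11 C}{7}$ ($t{\left(C,w \right)} = - \frac{\left(-11\right) C}{7} = \frac{11 C}{7}$)
$q{\left(S \right)} = \frac{11 S}{7}$
$\left(-9932 + 13228\right) \left(q{\left(-120 \right)} + 27745\right) = \left(-9932 + 13228\right) \left(\frac{11}{7} \left(-120\right) + 27745\right) = 3296 \left(- \frac{1320}{7} + 27745\right) = 3296 \cdot \frac{192895}{7} = \frac{635781920}{7}$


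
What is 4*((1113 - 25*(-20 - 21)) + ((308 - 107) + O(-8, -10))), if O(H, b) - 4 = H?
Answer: 9340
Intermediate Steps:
O(H, b) = 4 + H
4*((1113 - 25*(-20 - 21)) + ((308 - 107) + O(-8, -10))) = 4*((1113 - 25*(-20 - 21)) + ((308 - 107) + (4 - 8))) = 4*((1113 - 25*(-41)) + (201 - 4)) = 4*((1113 + 1025) + 197) = 4*(2138 + 197) = 4*2335 = 9340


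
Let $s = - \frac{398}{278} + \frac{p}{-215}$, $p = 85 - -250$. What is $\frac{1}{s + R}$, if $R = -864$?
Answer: $- \frac{5977}{5181998} \approx -0.0011534$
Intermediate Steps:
$p = 335$ ($p = 85 + 250 = 335$)
$s = - \frac{17870}{5977}$ ($s = - \frac{398}{278} + \frac{335}{-215} = \left(-398\right) \frac{1}{278} + 335 \left(- \frac{1}{215}\right) = - \frac{199}{139} - \frac{67}{43} = - \frac{17870}{5977} \approx -2.9898$)
$\frac{1}{s + R} = \frac{1}{- \frac{17870}{5977} - 864} = \frac{1}{- \frac{5181998}{5977}} = - \frac{5977}{5181998}$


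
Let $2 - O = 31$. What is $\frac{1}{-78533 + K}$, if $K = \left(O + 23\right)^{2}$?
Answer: $- \frac{1}{78497} \approx -1.2739 \cdot 10^{-5}$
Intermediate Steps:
$O = -29$ ($O = 2 - 31 = -29$)
$K = 36$ ($K = \left(-29 + 23\right)^{2} = \left(-6\right)^{2} = 36$)
$\frac{1}{-78533 + K} = \frac{1}{-78533 + 36} = \frac{1}{-78497} = - \frac{1}{78497}$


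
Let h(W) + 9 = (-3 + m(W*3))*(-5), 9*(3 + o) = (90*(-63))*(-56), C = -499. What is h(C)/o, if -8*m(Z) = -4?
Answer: 7/70554 ≈ 9.9215e-5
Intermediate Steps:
m(Z) = ½ (m(Z) = -⅛*(-4) = ½)
o = 35277 (o = -3 + ((90*(-63))*(-56))/9 = -3 + (-5670*(-56))/9 = -3 + (⅑)*317520 = -3 + 35280 = 35277)
h(W) = 7/2 (h(W) = -9 + (-3 + ½)*(-5) = -9 - 5/2*(-5) = -9 + 25/2 = 7/2)
h(C)/o = (7/2)/35277 = (7/2)*(1/35277) = 7/70554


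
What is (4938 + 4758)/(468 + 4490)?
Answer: 4848/2479 ≈ 1.9556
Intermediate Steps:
(4938 + 4758)/(468 + 4490) = 9696/4958 = 9696*(1/4958) = 4848/2479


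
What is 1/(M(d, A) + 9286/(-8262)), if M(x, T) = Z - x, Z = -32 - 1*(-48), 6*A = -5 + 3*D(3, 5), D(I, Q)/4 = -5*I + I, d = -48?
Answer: 4131/259741 ≈ 0.015904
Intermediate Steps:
D(I, Q) = -16*I (D(I, Q) = 4*(-5*I + I) = 4*(-4*I) = -16*I)
A = -149/6 (A = (-5 + 3*(-16*3))/6 = (-5 + 3*(-48))/6 = (-5 - 144)/6 = (⅙)*(-149) = -149/6 ≈ -24.833)
Z = 16 (Z = -32 + 48 = 16)
M(x, T) = 16 - x
1/(M(d, A) + 9286/(-8262)) = 1/((16 - 1*(-48)) + 9286/(-8262)) = 1/((16 + 48) + 9286*(-1/8262)) = 1/(64 - 4643/4131) = 1/(259741/4131) = 4131/259741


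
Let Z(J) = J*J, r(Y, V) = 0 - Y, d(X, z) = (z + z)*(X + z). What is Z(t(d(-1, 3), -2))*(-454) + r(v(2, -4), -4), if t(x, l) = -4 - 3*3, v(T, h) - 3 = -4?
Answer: -76725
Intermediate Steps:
v(T, h) = -1 (v(T, h) = 3 - 4 = -1)
d(X, z) = 2*z*(X + z) (d(X, z) = (2*z)*(X + z) = 2*z*(X + z))
r(Y, V) = -Y
t(x, l) = -13 (t(x, l) = -4 - 9 = -13)
Z(J) = J²
Z(t(d(-1, 3), -2))*(-454) + r(v(2, -4), -4) = (-13)²*(-454) - 1*(-1) = 169*(-454) + 1 = -76726 + 1 = -76725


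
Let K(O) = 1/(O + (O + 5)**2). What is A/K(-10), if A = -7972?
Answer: -119580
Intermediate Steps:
K(O) = 1/(O + (5 + O)**2)
A/K(-10) = -(-79720 + 7972*(5 - 10)**2) = -7972/(1/(-10 + (-5)**2)) = -7972/(1/(-10 + 25)) = -7972/(1/15) = -7972/1/15 = -7972*15 = -119580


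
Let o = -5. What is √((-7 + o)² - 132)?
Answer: 2*√3 ≈ 3.4641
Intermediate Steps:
√((-7 + o)² - 132) = √((-7 - 5)² - 132) = √((-12)² - 132) = √(144 - 132) = √12 = 2*√3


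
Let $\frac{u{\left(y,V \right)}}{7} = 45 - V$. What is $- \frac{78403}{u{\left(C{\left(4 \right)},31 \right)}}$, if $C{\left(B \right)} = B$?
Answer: $- \frac{78403}{98} \approx -800.03$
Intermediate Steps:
$u{\left(y,V \right)} = 315 - 7 V$ ($u{\left(y,V \right)} = 7 \left(45 - V\right) = 315 - 7 V$)
$- \frac{78403}{u{\left(C{\left(4 \right)},31 \right)}} = - \frac{78403}{315 - 217} = - \frac{78403}{98}$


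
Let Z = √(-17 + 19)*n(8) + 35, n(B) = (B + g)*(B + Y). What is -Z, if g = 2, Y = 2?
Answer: -35 - 100*√2 ≈ -176.42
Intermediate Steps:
n(B) = (2 + B)² (n(B) = (B + 2)*(B + 2) = (2 + B)*(2 + B) = (2 + B)²)
Z = 35 + 100*√2 (Z = √(-17 + 19)*(4 + 8² + 4*8) + 35 = √2*(4 + 64 + 32) + 35 = √2*100 + 35 = 100*√2 + 35 = 35 + 100*√2 ≈ 176.42)
-Z = -(35 + 100*√2) = -35 - 100*√2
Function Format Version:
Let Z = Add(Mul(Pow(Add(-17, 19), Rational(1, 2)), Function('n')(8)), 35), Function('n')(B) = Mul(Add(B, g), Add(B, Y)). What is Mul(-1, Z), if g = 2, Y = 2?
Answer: Add(-35, Mul(-100, Pow(2, Rational(1, 2)))) ≈ -176.42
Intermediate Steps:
Function('n')(B) = Pow(Add(2, B), 2) (Function('n')(B) = Mul(Add(B, 2), Add(B, 2)) = Mul(Add(2, B), Add(2, B)) = Pow(Add(2, B), 2))
Z = Add(35, Mul(100, Pow(2, Rational(1, 2)))) (Z = Add(Mul(Pow(Add(-17, 19), Rational(1, 2)), Add(4, Pow(8, 2), Mul(4, 8))), 35) = Add(Mul(Pow(2, Rational(1, 2)), Add(4, 64, 32)), 35) = Add(Mul(Pow(2, Rational(1, 2)), 100), 35) = Add(Mul(100, Pow(2, Rational(1, 2))), 35) = Add(35, Mul(100, Pow(2, Rational(1, 2)))) ≈ 176.42)
Mul(-1, Z) = Mul(-1, Add(35, Mul(100, Pow(2, Rational(1, 2))))) = Add(-35, Mul(-100, Pow(2, Rational(1, 2))))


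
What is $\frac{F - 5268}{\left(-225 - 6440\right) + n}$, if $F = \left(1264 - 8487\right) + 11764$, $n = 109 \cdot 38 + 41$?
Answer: $\frac{727}{2482} \approx 0.29291$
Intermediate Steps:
$n = 4183$ ($n = 4142 + 41 = 4183$)
$F = 4541$ ($F = -7223 + 11764 = 4541$)
$\frac{F - 5268}{\left(-225 - 6440\right) + n} = \frac{4541 - 5268}{\left(-225 - 6440\right) + 4183} = - \frac{727}{\left(-225 - 6440\right) + 4183} = - \frac{727}{-6665 + 4183} = - \frac{727}{-2482} = \left(-727\right) \left(- \frac{1}{2482}\right) = \frac{727}{2482}$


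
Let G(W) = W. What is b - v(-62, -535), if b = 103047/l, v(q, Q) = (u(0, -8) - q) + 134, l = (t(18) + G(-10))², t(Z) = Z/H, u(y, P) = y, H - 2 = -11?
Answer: 24941/48 ≈ 519.60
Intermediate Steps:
H = -9 (H = 2 - 11 = -9)
t(Z) = -Z/9 (t(Z) = Z/(-9) = Z*(-⅑) = -Z/9)
l = 144 (l = (-⅑*18 - 10)² = (-2 - 10)² = (-12)² = 144)
v(q, Q) = 134 - q (v(q, Q) = (0 - q) + 134 = -q + 134 = 134 - q)
b = 34349/48 (b = 103047/144 = 103047*(1/144) = 34349/48 ≈ 715.60)
b - v(-62, -535) = 34349/48 - (134 - 1*(-62)) = 34349/48 - (134 + 62) = 34349/48 - 1*196 = 34349/48 - 196 = 24941/48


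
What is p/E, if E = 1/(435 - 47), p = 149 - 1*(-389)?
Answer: 208744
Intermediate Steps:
p = 538 (p = 149 + 389 = 538)
E = 1/388 ≈ 0.0025773
p/E = 538/(1/388) = 538*388 = 208744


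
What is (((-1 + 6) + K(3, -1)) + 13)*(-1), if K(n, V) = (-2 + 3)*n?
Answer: -21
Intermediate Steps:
K(n, V) = n (K(n, V) = 1*n = n)
(((-1 + 6) + K(3, -1)) + 13)*(-1) = (((-1 + 6) + 3) + 13)*(-1) = ((5 + 3) + 13)*(-1) = (8 + 13)*(-1) = 21*(-1) = -21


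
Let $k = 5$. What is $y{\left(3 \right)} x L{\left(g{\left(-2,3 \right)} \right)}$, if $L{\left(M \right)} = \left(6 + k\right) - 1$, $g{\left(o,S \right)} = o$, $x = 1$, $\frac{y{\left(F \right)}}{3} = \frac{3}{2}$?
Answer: $45$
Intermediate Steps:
$y{\left(F \right)} = \frac{9}{2}$ ($y{\left(F \right)} = 3 \cdot \frac{3}{2} = \frac{9}{2}$)
$L{\left(M \right)} = 10$ ($L{\left(M \right)} = \left(6 + 5\right) - 1 = 11 - 1 = 10$)
$y{\left(3 \right)} x L{\left(g{\left(-2,3 \right)} \right)} = \frac{9}{2} \cdot 1 \cdot 10 = \frac{9}{2} \cdot 10 = 45$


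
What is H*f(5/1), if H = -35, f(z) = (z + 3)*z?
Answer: -1400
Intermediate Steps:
f(z) = z*(3 + z) (f(z) = (3 + z)*z = z*(3 + z))
H*f(5/1) = -35*5/1*(3 + 5/1) = -35*5*1*(3 + 5*1) = -175*(3 + 5) = -175*8 = -35*40 = -1400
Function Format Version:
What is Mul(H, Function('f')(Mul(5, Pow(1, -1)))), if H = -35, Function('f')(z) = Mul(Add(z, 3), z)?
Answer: -1400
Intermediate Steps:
Function('f')(z) = Mul(z, Add(3, z)) (Function('f')(z) = Mul(Add(3, z), z) = Mul(z, Add(3, z)))
Mul(H, Function('f')(Mul(5, Pow(1, -1)))) = Mul(-35, Mul(Mul(5, Pow(1, -1)), Add(3, Mul(5, Pow(1, -1))))) = Mul(-35, Mul(Mul(5, 1), Add(3, Mul(5, 1)))) = Mul(-35, Mul(5, Add(3, 5))) = Mul(-35, Mul(5, 8)) = Mul(-35, 40) = -1400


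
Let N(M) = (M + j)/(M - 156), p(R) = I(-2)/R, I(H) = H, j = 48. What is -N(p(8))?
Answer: 191/625 ≈ 0.30560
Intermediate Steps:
p(R) = -2/R
N(M) = (48 + M)/(-156 + M) (N(M) = (M + 48)/(M - 156) = (48 + M)/(-156 + M))
-N(p(8)) = -(48 - 2/8)/(-156 - 2/8) = -(48 - 2*⅛)/(-156 - 2*⅛) = -(48 - ¼)/(-156 - ¼) = -191/((-625/4)*4) = -(-4)*191/(625*4) = -1*(-191/625) = 191/625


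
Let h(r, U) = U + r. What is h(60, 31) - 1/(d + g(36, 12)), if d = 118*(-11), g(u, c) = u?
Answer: 114843/1262 ≈ 91.001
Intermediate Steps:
d = -1298
h(60, 31) - 1/(d + g(36, 12)) = (31 + 60) - 1/(-1298 + 36) = 91 - 1/(-1262) = 91 - 1*(-1/1262) = 91 + 1/1262 = 114843/1262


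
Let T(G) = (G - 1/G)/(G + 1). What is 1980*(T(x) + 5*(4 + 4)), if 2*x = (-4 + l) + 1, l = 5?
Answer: 79200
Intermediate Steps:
x = 1 (x = ((-4 + 5) + 1)/2 = (1 + 1)/2 = (½)*2 = 1)
T(G) = (G - 1/G)/(1 + G)
1980*(T(x) + 5*(4 + 4)) = 1980*((-1 + 1)/1 + 5*(4 + 4)) = 1980*(1*0 + 5*8) = 1980*(0 + 40) = 1980*40 = 79200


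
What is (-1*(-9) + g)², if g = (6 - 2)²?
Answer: 625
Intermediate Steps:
g = 16 (g = 4² = 16)
(-1*(-9) + g)² = (-1*(-9) + 16)² = (9 + 16)² = 25² = 625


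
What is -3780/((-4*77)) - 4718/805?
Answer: 8111/1265 ≈ 6.4119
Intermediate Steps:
-3780/((-4*77)) - 4718/805 = -3780/(-308) - 4718*1/805 = -3780*(-1/308) - 674/115 = 135/11 - 674/115 = 8111/1265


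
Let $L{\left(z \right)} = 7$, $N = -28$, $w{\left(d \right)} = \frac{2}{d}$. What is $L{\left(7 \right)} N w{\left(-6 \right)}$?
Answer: $\frac{196}{3} \approx 65.333$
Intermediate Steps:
$L{\left(7 \right)} N w{\left(-6 \right)} = 7 \left(-28\right) \frac{2}{-6} = - 196 \cdot 2 \left(- \frac{1}{6}\right) = \left(-196\right) \left(- \frac{1}{3}\right) = \frac{196}{3}$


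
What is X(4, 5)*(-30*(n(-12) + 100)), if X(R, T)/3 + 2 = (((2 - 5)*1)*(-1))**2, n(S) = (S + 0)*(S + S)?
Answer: -244440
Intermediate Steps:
n(S) = 2*S**2 (n(S) = S*(2*S) = 2*S**2)
X(R, T) = 21 (X(R, T) = -6 + 3*(((2 - 5)*1)*(-1))**2 = -6 + 3*(-3*1*(-1))**2 = -6 + 3*(-3*(-1))**2 = -6 + 3*3**2 = -6 + 3*9 = -6 + 27 = 21)
X(4, 5)*(-30*(n(-12) + 100)) = 21*(-30*(2*(-12)**2 + 100)) = 21*(-30*(2*144 + 100)) = 21*(-30*(288 + 100)) = 21*(-30*388) = 21*(-11640) = -244440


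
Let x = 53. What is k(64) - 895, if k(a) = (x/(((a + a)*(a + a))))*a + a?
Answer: -212683/256 ≈ -830.79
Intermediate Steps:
k(a) = a + 53/(4*a) (k(a) = (53/(((a + a)*(a + a))))*a + a = (53/(((2*a)*(2*a))))*a + a = (53/((4*a²)))*a + a = (53*(1/(4*a²)))*a + a = (53/(4*a²))*a + a = 53/(4*a) + a = a + 53/(4*a))
k(64) - 895 = (64 + (53/4)/64) - 895 = (64 + (53/4)*(1/64)) - 895 = (64 + 53/256) - 895 = 16437/256 - 895 = -212683/256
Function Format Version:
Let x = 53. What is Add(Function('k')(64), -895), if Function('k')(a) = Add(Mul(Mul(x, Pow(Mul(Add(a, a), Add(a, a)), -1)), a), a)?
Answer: Rational(-212683, 256) ≈ -830.79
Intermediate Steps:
Function('k')(a) = Add(a, Mul(Rational(53, 4), Pow(a, -1))) (Function('k')(a) = Add(Mul(Mul(53, Pow(Mul(Add(a, a), Add(a, a)), -1)), a), a) = Add(Mul(Mul(53, Pow(Mul(Mul(2, a), Mul(2, a)), -1)), a), a) = Add(Mul(Mul(53, Pow(Mul(4, Pow(a, 2)), -1)), a), a) = Add(Mul(Mul(53, Mul(Rational(1, 4), Pow(a, -2))), a), a) = Add(Mul(Mul(Rational(53, 4), Pow(a, -2)), a), a) = Add(Mul(Rational(53, 4), Pow(a, -1)), a) = Add(a, Mul(Rational(53, 4), Pow(a, -1))))
Add(Function('k')(64), -895) = Add(Add(64, Mul(Rational(53, 4), Pow(64, -1))), -895) = Add(Add(64, Mul(Rational(53, 4), Rational(1, 64))), -895) = Add(Add(64, Rational(53, 256)), -895) = Add(Rational(16437, 256), -895) = Rational(-212683, 256)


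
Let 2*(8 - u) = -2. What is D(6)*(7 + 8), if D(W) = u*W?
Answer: 810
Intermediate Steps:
u = 9 (u = 8 - ½*(-2) = 8 + 1 = 9)
D(W) = 9*W
D(6)*(7 + 8) = (9*6)*(7 + 8) = 54*15 = 810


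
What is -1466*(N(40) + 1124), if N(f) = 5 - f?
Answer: -1596474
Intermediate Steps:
-1466*(N(40) + 1124) = -1466*((5 - 1*40) + 1124) = -1466*((5 - 40) + 1124) = -1466*(-35 + 1124) = -1466*1089 = -1596474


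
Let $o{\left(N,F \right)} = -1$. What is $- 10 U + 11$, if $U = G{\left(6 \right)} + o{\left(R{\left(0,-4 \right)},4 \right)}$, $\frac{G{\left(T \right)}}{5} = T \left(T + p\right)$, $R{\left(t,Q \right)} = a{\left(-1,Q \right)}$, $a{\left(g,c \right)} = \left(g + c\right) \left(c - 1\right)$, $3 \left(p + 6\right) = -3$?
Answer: $321$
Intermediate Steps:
$p = -7$ ($p = -6 + \frac{1}{3} \left(-3\right) = -6 - 1 = -7$)
$a{\left(g,c \right)} = \left(-1 + c\right) \left(c + g\right)$ ($a{\left(g,c \right)} = \left(c + g\right) \left(-1 + c\right) = \left(-1 + c\right) \left(c + g\right)$)
$R{\left(t,Q \right)} = 1 + Q^{2} - 2 Q$ ($R{\left(t,Q \right)} = Q^{2} - Q - -1 + Q \left(-1\right) = Q^{2} - Q + 1 - Q = 1 + Q^{2} - 2 Q$)
$G{\left(T \right)} = 5 T \left(-7 + T\right)$ ($G{\left(T \right)} = 5 T \left(T - 7\right) = 5 T \left(-7 + T\right)$)
$U = -31$ ($U = 5 \cdot 6 \left(-7 + 6\right) - 1 = 5 \cdot 6 \left(-1\right) - 1 = -30 - 1 = -31$)
$- 10 U + 11 = \left(-10\right) \left(-31\right) + 11 = 310 + 11 = 321$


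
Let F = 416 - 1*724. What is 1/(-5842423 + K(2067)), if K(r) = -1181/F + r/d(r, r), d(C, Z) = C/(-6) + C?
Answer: -1540/8997323667 ≈ -1.7116e-7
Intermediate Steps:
d(C, Z) = 5*C/6 (d(C, Z) = -C/6 + C = 5*C/6)
F = -308 (F = 416 - 724 = -308)
K(r) = 7753/1540 (K(r) = -1181/(-308) + r/((5*r/6)) = -1181*(-1/308) + r*(6/(5*r)) = 1181/308 + 6/5 = 7753/1540)
1/(-5842423 + K(2067)) = 1/(-5842423 + 7753/1540) = 1/(-8997323667/1540) = -1540/8997323667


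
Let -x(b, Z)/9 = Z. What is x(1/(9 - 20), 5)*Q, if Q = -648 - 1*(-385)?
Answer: 11835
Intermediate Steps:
x(b, Z) = -9*Z
Q = -263 (Q = -648 + 385 = -263)
x(1/(9 - 20), 5)*Q = -9*5*(-263) = -45*(-263) = 11835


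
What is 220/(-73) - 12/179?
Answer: -40256/13067 ≈ -3.0807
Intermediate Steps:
220/(-73) - 12/179 = 220*(-1/73) - 12*1/179 = -220/73 - 12/179 = -40256/13067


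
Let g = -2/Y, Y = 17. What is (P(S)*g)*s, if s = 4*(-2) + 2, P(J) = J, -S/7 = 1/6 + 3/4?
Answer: -77/17 ≈ -4.5294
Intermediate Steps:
S = -77/12 (S = -7*(1/6 + 3/4) = -7*(1*(⅙) + 3*(¼)) = -7*(⅙ + ¾) = -7*11/12 = -77/12 ≈ -6.4167)
s = -6 (s = -8 + 2 = -6)
g = -2/17 ≈ -0.11765
(P(S)*g)*s = -77/12*(-2/17)*(-6) = (77/102)*(-6) = -77/17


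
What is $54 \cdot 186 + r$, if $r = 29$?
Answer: $10073$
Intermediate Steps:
$54 \cdot 186 + r = 54 \cdot 186 + 29 = 10044 + 29 = 10073$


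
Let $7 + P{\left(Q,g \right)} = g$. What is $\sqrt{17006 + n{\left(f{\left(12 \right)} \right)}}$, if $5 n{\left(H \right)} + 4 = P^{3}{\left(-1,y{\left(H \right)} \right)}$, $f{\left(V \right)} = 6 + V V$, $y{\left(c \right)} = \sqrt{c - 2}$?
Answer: $\sqrt{16315 + 118 \sqrt{37}} \approx 130.51$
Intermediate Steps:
$y{\left(c \right)} = \sqrt{-2 + c}$
$P{\left(Q,g \right)} = -7 + g$
$f{\left(V \right)} = 6 + V^{2}$
$n{\left(H \right)} = - \frac{4}{5} + \frac{\left(-7 + \sqrt{-2 + H}\right)^{3}}{5}$
$\sqrt{17006 + n{\left(f{\left(12 \right)} \right)}} = \sqrt{17006 - \left(\frac{4}{5} - \frac{\left(-7 + \sqrt{-2 + \left(6 + 12^{2}\right)}\right)^{3}}{5}\right)} = \sqrt{17006 - \left(\frac{4}{5} - \frac{\left(-7 + \sqrt{-2 + \left(6 + 144\right)}\right)^{3}}{5}\right)} = \sqrt{17006 - \left(\frac{4}{5} - \frac{\left(-7 + \sqrt{-2 + 150}\right)^{3}}{5}\right)} = \sqrt{17006 - \left(\frac{4}{5} - \frac{\left(-7 + \sqrt{148}\right)^{3}}{5}\right)} = \sqrt{17006 - \left(\frac{4}{5} - \frac{\left(-7 + 2 \sqrt{37}\right)^{3}}{5}\right)} = \sqrt{\frac{85026}{5} + \frac{\left(-7 + 2 \sqrt{37}\right)^{3}}{5}}$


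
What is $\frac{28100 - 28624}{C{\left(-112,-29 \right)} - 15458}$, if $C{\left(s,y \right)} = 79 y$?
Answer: $\frac{524}{17749} \approx 0.029523$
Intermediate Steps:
$\frac{28100 - 28624}{C{\left(-112,-29 \right)} - 15458} = \frac{28100 - 28624}{79 \left(-29\right) - 15458} = - \frac{524}{-2291 - 15458} = - \frac{524}{-17749} = \left(-524\right) \left(- \frac{1}{17749}\right) = \frac{524}{17749}$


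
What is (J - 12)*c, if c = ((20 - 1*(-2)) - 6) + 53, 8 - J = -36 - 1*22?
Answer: 3726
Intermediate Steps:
J = 66 (J = 8 - (-36 - 1*22) = 8 - (-36 - 22) = 8 - 1*(-58) = 8 + 58 = 66)
c = 69 (c = ((20 + 2) - 6) + 53 = (22 - 6) + 53 = 16 + 53 = 69)
(J - 12)*c = (66 - 12)*69 = 54*69 = 3726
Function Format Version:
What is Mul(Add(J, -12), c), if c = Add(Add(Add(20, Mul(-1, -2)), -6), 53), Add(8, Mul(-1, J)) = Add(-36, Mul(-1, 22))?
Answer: 3726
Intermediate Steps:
J = 66 (J = Add(8, Mul(-1, Add(-36, Mul(-1, 22)))) = Add(8, Mul(-1, Add(-36, -22))) = Add(8, Mul(-1, -58)) = Add(8, 58) = 66)
c = 69 (c = Add(Add(Add(20, 2), -6), 53) = Add(Add(22, -6), 53) = Add(16, 53) = 69)
Mul(Add(J, -12), c) = Mul(Add(66, -12), 69) = Mul(54, 69) = 3726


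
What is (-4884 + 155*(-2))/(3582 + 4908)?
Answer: -2597/4245 ≈ -0.61178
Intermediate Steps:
(-4884 + 155*(-2))/(3582 + 4908) = (-4884 - 310)/8490 = -5194*1/8490 = -2597/4245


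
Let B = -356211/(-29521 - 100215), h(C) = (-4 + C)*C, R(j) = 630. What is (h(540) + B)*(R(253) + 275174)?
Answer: 2589188933460501/32434 ≈ 7.9829e+10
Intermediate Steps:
h(C) = C*(-4 + C)
B = 356211/129736 (B = -356211/(-129736) = -356211*(-1/129736) = 356211/129736 ≈ 2.7457)
(h(540) + B)*(R(253) + 275174) = (540*(-4 + 540) + 356211/129736)*(630 + 275174) = (540*536 + 356211/129736)*275804 = (289440 + 356211/129736)*275804 = (37551144051/129736)*275804 = 2589188933460501/32434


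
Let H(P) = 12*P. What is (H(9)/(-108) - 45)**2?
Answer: 2116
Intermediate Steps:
(H(9)/(-108) - 45)**2 = ((12*9)/(-108) - 45)**2 = (108*(-1/108) - 45)**2 = (-1 - 45)**2 = (-46)**2 = 2116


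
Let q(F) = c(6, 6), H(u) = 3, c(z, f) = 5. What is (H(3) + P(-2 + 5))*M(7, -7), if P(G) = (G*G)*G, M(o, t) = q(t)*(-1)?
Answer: -150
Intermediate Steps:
q(F) = 5
M(o, t) = -5 (M(o, t) = 5*(-1) = -5)
P(G) = G**3 (P(G) = G**2*G = G**3)
(H(3) + P(-2 + 5))*M(7, -7) = (3 + (-2 + 5)**3)*(-5) = (3 + 3**3)*(-5) = (3 + 27)*(-5) = 30*(-5) = -150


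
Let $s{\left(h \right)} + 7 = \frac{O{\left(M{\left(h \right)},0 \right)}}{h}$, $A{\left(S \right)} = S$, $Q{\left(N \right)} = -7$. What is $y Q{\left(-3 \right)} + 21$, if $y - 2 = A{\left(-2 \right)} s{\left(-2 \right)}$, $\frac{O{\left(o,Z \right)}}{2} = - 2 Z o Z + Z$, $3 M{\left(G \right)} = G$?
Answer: $-91$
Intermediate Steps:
$M{\left(G \right)} = \frac{G}{3}$
$O{\left(o,Z \right)} = 2 Z - 4 o Z^{2}$ ($O{\left(o,Z \right)} = 2 \left(- 2 Z o Z + Z\right) = 2 \left(- 2 o Z^{2} + Z\right) = 2 \left(Z - 2 o Z^{2}\right) = 2 Z - 4 o Z^{2}$)
$s{\left(h \right)} = -7$ ($s{\left(h \right)} = -7 + \frac{2 \cdot 0 \left(1 - 0 \frac{h}{3}\right)}{h} = -7 + \frac{2 \cdot 0 \left(1 + 0\right)}{h} = -7 + \frac{2 \cdot 0 \cdot 1}{h} = -7 + \frac{0}{h} = -7 + 0 = -7$)
$y = 16$ ($y = 2 - -14 = 2 + 14 = 16$)
$y Q{\left(-3 \right)} + 21 = 16 \left(-7\right) + 21 = -112 + 21 = -91$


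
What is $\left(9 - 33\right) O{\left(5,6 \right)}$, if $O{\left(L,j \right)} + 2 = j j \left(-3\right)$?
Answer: $2640$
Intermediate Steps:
$O{\left(L,j \right)} = -2 - 3 j^{2}$ ($O{\left(L,j \right)} = -2 + j j \left(-3\right) = -2 + j^{2} \left(-3\right) = -2 - 3 j^{2}$)
$\left(9 - 33\right) O{\left(5,6 \right)} = \left(9 - 33\right) \left(-2 - 3 \cdot 6^{2}\right) = - 24 \left(-2 - 108\right) = \left(-24\right) \left(-110\right) = 2640$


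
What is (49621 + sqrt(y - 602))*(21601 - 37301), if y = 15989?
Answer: -779049700 - 15700*sqrt(15387) ≈ -7.8100e+8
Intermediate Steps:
(49621 + sqrt(y - 602))*(21601 - 37301) = (49621 + sqrt(15989 - 602))*(21601 - 37301) = (49621 + sqrt(15387))*(-15700) = -779049700 - 15700*sqrt(15387)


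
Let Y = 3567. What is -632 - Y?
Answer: -4199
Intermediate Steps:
-632 - Y = -632 - 1*3567 = -632 - 3567 = -4199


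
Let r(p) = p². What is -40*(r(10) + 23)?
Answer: -4920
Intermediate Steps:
-40*(r(10) + 23) = -40*(10² + 23) = -40*(100 + 23) = -40*123 = -4920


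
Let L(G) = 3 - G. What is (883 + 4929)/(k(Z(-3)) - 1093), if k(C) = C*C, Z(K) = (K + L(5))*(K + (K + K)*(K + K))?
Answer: 1453/6533 ≈ 0.22241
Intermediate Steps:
Z(K) = (-2 + K)*(K + 4*K²) (Z(K) = (K + (3 - 1*5))*(K + (K + K)*(K + K)) = (K + (3 - 5))*(K + (2*K)*(2*K)) = (K - 2)*(K + 4*K²) = (-2 + K)*(K + 4*K²))
k(C) = C²
(883 + 4929)/(k(Z(-3)) - 1093) = (883 + 4929)/((-3*(-2 - 7*(-3) + 4*(-3)²))² - 1093) = 5812/((-3*(-2 + 21 + 4*9))² - 1093) = 5812/((-3*(-2 + 21 + 36))² - 1093) = 5812/((-3*55)² - 1093) = 5812/((-165)² - 1093) = 5812/(27225 - 1093) = 5812/26132 = 5812*(1/26132) = 1453/6533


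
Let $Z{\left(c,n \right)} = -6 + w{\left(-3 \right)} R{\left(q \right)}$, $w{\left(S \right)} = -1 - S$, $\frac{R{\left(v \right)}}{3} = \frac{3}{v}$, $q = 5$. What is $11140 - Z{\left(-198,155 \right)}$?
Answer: $\frac{55712}{5} \approx 11142.0$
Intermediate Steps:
$R{\left(v \right)} = \frac{9}{v}$ ($R{\left(v \right)} = 3 \frac{3}{v} = \frac{9}{v}$)
$Z{\left(c,n \right)} = - \frac{12}{5}$ ($Z{\left(c,n \right)} = -6 + \left(-1 - -3\right) \frac{9}{5} = -6 + \left(-1 + 3\right) 9 \cdot \frac{1}{5} = -6 + 2 \cdot \frac{9}{5} = -6 + \frac{18}{5} = - \frac{12}{5}$)
$11140 - Z{\left(-198,155 \right)} = 11140 - - \frac{12}{5} = 11140 + \frac{12}{5} = \frac{55712}{5}$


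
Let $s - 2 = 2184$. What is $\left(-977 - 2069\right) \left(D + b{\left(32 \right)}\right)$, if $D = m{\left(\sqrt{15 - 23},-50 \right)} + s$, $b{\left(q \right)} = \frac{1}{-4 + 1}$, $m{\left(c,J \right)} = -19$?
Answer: $- \frac{19799000}{3} \approx -6.5997 \cdot 10^{6}$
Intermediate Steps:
$b{\left(q \right)} = - \frac{1}{3}$ ($b{\left(q \right)} = \frac{1}{-3} = - \frac{1}{3}$)
$s = 2186$ ($s = 2 + 2184 = 2186$)
$D = 2167$ ($D = -19 + 2186 = 2167$)
$\left(-977 - 2069\right) \left(D + b{\left(32 \right)}\right) = \left(-977 - 2069\right) \left(2167 - \frac{1}{3}\right) = \left(-3046\right) \frac{6500}{3} = - \frac{19799000}{3}$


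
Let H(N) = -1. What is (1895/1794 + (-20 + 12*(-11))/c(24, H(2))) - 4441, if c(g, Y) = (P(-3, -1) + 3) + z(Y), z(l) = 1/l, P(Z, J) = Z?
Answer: -7692571/1794 ≈ -4287.9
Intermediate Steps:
z(l) = 1/l
c(g, Y) = 1/Y (c(g, Y) = (-3 + 3) + 1/Y = 0 + 1/Y = 1/Y)
(1895/1794 + (-20 + 12*(-11))/c(24, H(2))) - 4441 = (1895/1794 + (-20 + 12*(-11))/(1/(-1))) - 4441 = (1895*(1/1794) + (-20 - 132)/(-1)) - 4441 = (1895/1794 - 152*(-1)) - 4441 = (1895/1794 + 152) - 4441 = 274583/1794 - 4441 = -7692571/1794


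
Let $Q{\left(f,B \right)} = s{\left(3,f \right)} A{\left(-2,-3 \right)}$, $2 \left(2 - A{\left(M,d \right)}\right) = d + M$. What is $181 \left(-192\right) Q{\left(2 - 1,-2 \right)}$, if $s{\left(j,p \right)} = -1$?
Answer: $156384$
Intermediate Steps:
$A{\left(M,d \right)} = 2 - \frac{M}{2} - \frac{d}{2}$ ($A{\left(M,d \right)} = 2 - \frac{d + M}{2} = 2 - \frac{M + d}{2} = 2 - \left(\frac{M}{2} + \frac{d}{2}\right) = 2 - \frac{M}{2} - \frac{d}{2}$)
$Q{\left(f,B \right)} = - \frac{9}{2}$ ($Q{\left(f,B \right)} = - (2 - -1 - - \frac{3}{2}) = - (2 + 1 + \frac{3}{2}) = \left(-1\right) \frac{9}{2} = - \frac{9}{2}$)
$181 \left(-192\right) Q{\left(2 - 1,-2 \right)} = 181 \left(-192\right) \left(- \frac{9}{2}\right) = \left(-34752\right) \left(- \frac{9}{2}\right) = 156384$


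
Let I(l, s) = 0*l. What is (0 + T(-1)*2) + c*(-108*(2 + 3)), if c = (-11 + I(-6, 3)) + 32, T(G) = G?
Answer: -11342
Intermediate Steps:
I(l, s) = 0
c = 21 (c = (-11 + 0) + 32 = -11 + 32 = 21)
(0 + T(-1)*2) + c*(-108*(2 + 3)) = (0 - 1*2) + 21*(-108*(2 + 3)) = (0 - 2) + 21*(-108*5) = -2 + 21*(-27*20) = -2 + 21*(-540) = -2 - 11340 = -11342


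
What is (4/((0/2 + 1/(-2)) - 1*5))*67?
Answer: -536/11 ≈ -48.727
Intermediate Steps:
(4/((0/2 + 1/(-2)) - 1*5))*67 = (4/((0*(½) + 1*(-½)) - 5))*67 = (4/((0 - ½) - 5))*67 = (4/(-½ - 5))*67 = (4/(-11/2))*67 = (4*(-2/11))*67 = -8/11*67 = -536/11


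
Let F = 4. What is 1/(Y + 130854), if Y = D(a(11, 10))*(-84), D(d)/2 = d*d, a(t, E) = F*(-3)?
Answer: 1/106662 ≈ 9.3754e-6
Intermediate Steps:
a(t, E) = -12 (a(t, E) = 4*(-3) = -12)
D(d) = 2*d² (D(d) = 2*(d*d) = 2*d²)
Y = -24192 (Y = (2*(-12)²)*(-84) = (2*144)*(-84) = 288*(-84) = -24192)
1/(Y + 130854) = 1/(-24192 + 130854) = 1/106662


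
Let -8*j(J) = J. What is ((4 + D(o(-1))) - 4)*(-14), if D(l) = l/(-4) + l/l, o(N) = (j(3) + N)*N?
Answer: -147/16 ≈ -9.1875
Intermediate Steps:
j(J) = -J/8
o(N) = N*(-3/8 + N) (o(N) = (-1/8*3 + N)*N = (-3/8 + N)*N = N*(-3/8 + N))
D(l) = 1 - l/4 (D(l) = l*(-1/4) + 1 = -l/4 + 1 = 1 - l/4)
((4 + D(o(-1))) - 4)*(-14) = ((4 + (1 - (-1)*(-3 + 8*(-1))/32)) - 4)*(-14) = ((4 + (1 - (-1)*(-3 - 8)/32)) - 4)*(-14) = ((4 + (1 - (-1)*(-11)/32)) - 4)*(-14) = ((4 + (1 - 1/4*11/8)) - 4)*(-14) = ((4 + (1 - 11/32)) - 4)*(-14) = ((4 + 21/32) - 4)*(-14) = (149/32 - 4)*(-14) = (21/32)*(-14) = -147/16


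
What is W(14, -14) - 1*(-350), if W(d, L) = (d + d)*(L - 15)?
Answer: -462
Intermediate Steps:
W(d, L) = 2*d*(-15 + L) (W(d, L) = (2*d)*(-15 + L) = 2*d*(-15 + L))
W(14, -14) - 1*(-350) = 2*14*(-15 - 14) - 1*(-350) = 2*14*(-29) + 350 = -812 + 350 = -462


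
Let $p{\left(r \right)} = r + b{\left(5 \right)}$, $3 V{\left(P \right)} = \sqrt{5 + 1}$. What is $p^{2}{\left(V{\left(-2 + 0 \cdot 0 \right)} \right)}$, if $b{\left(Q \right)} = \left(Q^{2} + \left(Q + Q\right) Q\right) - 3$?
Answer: $\frac{\left(216 + \sqrt{6}\right)^{2}}{9} \approx 5302.2$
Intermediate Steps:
$b{\left(Q \right)} = -3 + 3 Q^{2}$ ($b{\left(Q \right)} = \left(Q^{2} + 2 Q Q\right) - 3 = \left(Q^{2} + 2 Q^{2}\right) - 3 = 3 Q^{2} - 3 = -3 + 3 Q^{2}$)
$V{\left(P \right)} = \frac{\sqrt{6}}{3}$ ($V{\left(P \right)} = \frac{\sqrt{5 + 1}}{3} = \frac{\sqrt{6}}{3}$)
$p{\left(r \right)} = 72 + r$ ($p{\left(r \right)} = r - \left(3 - 3 \cdot 5^{2}\right) = r + \left(-3 + 3 \cdot 25\right) = r + \left(-3 + 75\right) = r + 72 = 72 + r$)
$p^{2}{\left(V{\left(-2 + 0 \cdot 0 \right)} \right)} = \left(72 + \frac{\sqrt{6}}{3}\right)^{2}$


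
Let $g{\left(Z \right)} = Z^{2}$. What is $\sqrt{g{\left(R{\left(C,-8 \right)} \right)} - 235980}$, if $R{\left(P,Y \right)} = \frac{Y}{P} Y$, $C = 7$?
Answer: $\frac{26 i \sqrt{17099}}{7} \approx 485.69 i$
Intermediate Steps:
$R{\left(P,Y \right)} = \frac{Y^{2}}{P}$
$\sqrt{g{\left(R{\left(C,-8 \right)} \right)} - 235980} = \sqrt{\left(\frac{\left(-8\right)^{2}}{7}\right)^{2} - 235980} = \sqrt{\left(\frac{1}{7} \cdot 64\right)^{2} - 235980} = \sqrt{\left(\frac{64}{7}\right)^{2} - 235980} = \sqrt{\frac{4096}{49} - 235980} = \sqrt{- \frac{11558924}{49}} = \frac{26 i \sqrt{17099}}{7}$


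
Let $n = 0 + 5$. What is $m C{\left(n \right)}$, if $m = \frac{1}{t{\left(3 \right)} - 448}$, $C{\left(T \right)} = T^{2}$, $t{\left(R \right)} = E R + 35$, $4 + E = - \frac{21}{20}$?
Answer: $- \frac{500}{8563} \approx -0.058391$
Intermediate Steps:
$E = - \frac{101}{20}$ ($E = -4 - \frac{21}{20} = - \frac{101}{20} \approx -5.05$)
$n = 5$
$t{\left(R \right)} = 35 - \frac{101 R}{20}$ ($t{\left(R \right)} = - \frac{101 R}{20} + 35 = 35 - \frac{101 R}{20}$)
$m = - \frac{20}{8563}$ ($m = \frac{1}{\left(35 - \frac{303}{20}\right) - 448} = \frac{1}{\frac{397}{20} - 448} = \frac{1}{- \frac{8563}{20}} = - \frac{20}{8563} \approx -0.0023356$)
$m C{\left(n \right)} = - \frac{20 \cdot 5^{2}}{8563} = \left(- \frac{20}{8563}\right) 25 = - \frac{500}{8563}$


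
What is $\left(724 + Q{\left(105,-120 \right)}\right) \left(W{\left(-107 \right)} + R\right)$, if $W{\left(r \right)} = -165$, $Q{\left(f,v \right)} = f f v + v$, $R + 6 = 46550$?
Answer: $-61331404084$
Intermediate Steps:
$R = 46544$ ($R = -6 + 46550 = 46544$)
$Q{\left(f,v \right)} = v + v f^{2}$ ($Q{\left(f,v \right)} = f^{2} v + v = v f^{2} + v = v + v f^{2}$)
$\left(724 + Q{\left(105,-120 \right)}\right) \left(W{\left(-107 \right)} + R\right) = \left(724 - 120 \left(1 + 105^{2}\right)\right) \left(-165 + 46544\right) = \left(724 - 120 \left(1 + 11025\right)\right) 46379 = \left(724 - 1323120\right) 46379 = \left(-1322396\right) 46379 = -61331404084$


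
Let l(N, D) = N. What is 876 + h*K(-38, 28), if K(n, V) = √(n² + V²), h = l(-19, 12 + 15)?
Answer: 876 - 38*√557 ≈ -20.832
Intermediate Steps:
h = -19
K(n, V) = √(V² + n²)
876 + h*K(-38, 28) = 876 - 19*√(28² + (-38)²) = 876 - 19*√(784 + 1444) = 876 - 38*√557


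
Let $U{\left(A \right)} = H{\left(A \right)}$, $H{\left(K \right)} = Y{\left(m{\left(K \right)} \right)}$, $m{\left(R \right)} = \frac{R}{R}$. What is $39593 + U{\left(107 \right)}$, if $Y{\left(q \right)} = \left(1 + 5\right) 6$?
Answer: $39629$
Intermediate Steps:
$m{\left(R \right)} = 1$
$Y{\left(q \right)} = 36$ ($Y{\left(q \right)} = 6 \cdot 6 = 36$)
$H{\left(K \right)} = 36$
$U{\left(A \right)} = 36$
$39593 + U{\left(107 \right)} = 39593 + 36 = 39629$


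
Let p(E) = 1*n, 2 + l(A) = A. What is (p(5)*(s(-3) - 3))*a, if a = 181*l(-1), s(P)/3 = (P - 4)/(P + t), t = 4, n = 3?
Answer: 39096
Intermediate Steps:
l(A) = -2 + A
p(E) = 3 (p(E) = 1*3 = 3)
s(P) = 3*(-4 + P)/(4 + P) (s(P) = 3*((P - 4)/(P + 4)) = 3*((-4 + P)/(4 + P)) = 3*(-4 + P)/(4 + P))
a = -543 (a = 181*(-2 - 1) = 181*(-3) = -543)
(p(5)*(s(-3) - 3))*a = (3*(3*(-4 - 3)/(4 - 3) - 3))*(-543) = (3*(3*(-7)/1 - 3))*(-543) = (3*(3*1*(-7) - 3))*(-543) = (3*(-21 - 3))*(-543) = (3*(-24))*(-543) = -72*(-543) = 39096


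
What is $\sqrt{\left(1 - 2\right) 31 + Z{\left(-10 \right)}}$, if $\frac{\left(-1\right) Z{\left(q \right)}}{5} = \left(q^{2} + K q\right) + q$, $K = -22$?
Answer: $i \sqrt{1581} \approx 39.762 i$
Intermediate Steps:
$Z{\left(q \right)} = - 5 q^{2} + 105 q$ ($Z{\left(q \right)} = - 5 \left(\left(q^{2} - 22 q\right) + q\right) = - 5 \left(q^{2} - 21 q\right) = - 5 q^{2} + 105 q$)
$\sqrt{\left(1 - 2\right) 31 + Z{\left(-10 \right)}} = \sqrt{\left(1 - 2\right) 31 + 5 \left(-10\right) \left(21 - -10\right)} = \sqrt{\left(-1\right) 31 + 5 \left(-10\right) \left(21 + 10\right)} = \sqrt{-31 + 5 \left(-10\right) 31} = \sqrt{-31 - 1550} = \sqrt{-1581} = i \sqrt{1581}$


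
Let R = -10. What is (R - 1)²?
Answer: 121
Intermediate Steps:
(R - 1)² = (-10 - 1)² = (-11)² = 121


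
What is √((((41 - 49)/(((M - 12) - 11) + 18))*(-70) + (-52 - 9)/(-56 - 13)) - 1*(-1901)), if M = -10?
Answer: √8877126/69 ≈ 43.180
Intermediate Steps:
√((((41 - 49)/(((M - 12) - 11) + 18))*(-70) + (-52 - 9)/(-56 - 13)) - 1*(-1901)) = √((((41 - 49)/(((-10 - 12) - 11) + 18))*(-70) + (-52 - 9)/(-56 - 13)) - 1*(-1901)) = √((-8/((-22 - 11) + 18)*(-70) - 61/(-69)) + 1901) = √((-8/(-33 + 18)*(-70) - 61*(-1/69)) + 1901) = √((-8/(-15)*(-70) + 61/69) + 1901) = √((-8*(-1/15)*(-70) + 61/69) + 1901) = √(((8/15)*(-70) + 61/69) + 1901) = √((-112/3 + 61/69) + 1901) = √(-2515/69 + 1901) = √(128654/69) = √8877126/69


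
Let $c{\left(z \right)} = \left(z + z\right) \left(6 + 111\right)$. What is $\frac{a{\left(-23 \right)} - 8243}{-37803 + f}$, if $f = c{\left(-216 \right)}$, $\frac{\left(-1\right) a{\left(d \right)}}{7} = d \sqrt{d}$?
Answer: $\frac{8243}{88347} - \frac{23 i \sqrt{23}}{12621} \approx 0.093302 - 0.0087397 i$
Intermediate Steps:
$c{\left(z \right)} = 234 z$ ($c{\left(z \right)} = 2 z 117 = 234 z$)
$a{\left(d \right)} = - 7 d^{\frac{3}{2}}$ ($a{\left(d \right)} = - 7 d \sqrt{d} = - 7 d^{\frac{3}{2}}$)
$f = -50544$ ($f = 234 \left(-216\right) = -50544$)
$\frac{a{\left(-23 \right)} - 8243}{-37803 + f} = \frac{- 7 \left(-23\right)^{\frac{3}{2}} - 8243}{-37803 - 50544} = \frac{- 7 \left(- 23 i \sqrt{23}\right) - 8243}{-88347} = \left(161 i \sqrt{23} - 8243\right) \left(- \frac{1}{88347}\right) = \left(-8243 + 161 i \sqrt{23}\right) \left(- \frac{1}{88347}\right) = \frac{8243}{88347} - \frac{23 i \sqrt{23}}{12621}$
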